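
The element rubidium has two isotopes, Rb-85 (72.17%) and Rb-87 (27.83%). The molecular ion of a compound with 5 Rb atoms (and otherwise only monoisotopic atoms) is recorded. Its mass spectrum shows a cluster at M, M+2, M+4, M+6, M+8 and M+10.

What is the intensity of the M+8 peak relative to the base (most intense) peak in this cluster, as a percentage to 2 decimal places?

5.73%

(0.7217 + 0.2783)^5 gives M 0.1958, M+2 0.3775, M+4 0.2911, M+6 0.1123, M+8 0.0216, M+10 0.0017; the largest is M+2.
P(M+2) = C(5,1) × 0.7217^4 × 0.2783^1 = 5 × 0.27128565 × 0.2783 = 0.377494 (base)
P(M+8) = C(5,4) × 0.7217^1 × 0.2783^4 = 5 × 0.7217 × 0.00599864 = 0.021646
Relative intensity = 0.021646 / 0.377494 × 100 = 5.73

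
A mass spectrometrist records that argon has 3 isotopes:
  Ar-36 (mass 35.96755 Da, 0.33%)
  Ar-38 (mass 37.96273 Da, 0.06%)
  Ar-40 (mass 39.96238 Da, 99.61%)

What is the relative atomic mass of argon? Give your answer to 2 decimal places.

The abundance-weighted mean is 0.0033 × 35.96755 + 0.0006 × 37.96273 + 0.9961 × 39.96238
= 0.118693 + 0.022778 + 39.806527 = 39.947998 Da

39.95 Da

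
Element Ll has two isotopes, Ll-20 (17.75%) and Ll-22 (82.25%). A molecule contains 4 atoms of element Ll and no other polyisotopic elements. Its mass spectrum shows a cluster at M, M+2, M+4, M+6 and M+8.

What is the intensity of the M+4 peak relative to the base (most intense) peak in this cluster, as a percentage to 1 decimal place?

27.9%

Binomial terms of (0.1775 + 0.8225)^4: M 0.0010, M+2 0.0184, M+4 0.1279, M+6 0.3951, M+8 0.4577 → M+8 is the base peak.
P(M+8) = C(4,4) × 0.1775^0 × 0.8225^4 = 1 × 1.0000 × 0.45766071 = 0.457661 (base)
P(M+4) = C(4,2) × 0.1775^2 × 0.8225^2 = 6 × 0.03150625 × 0.67650625 = 0.127885
Relative intensity = 0.127885 / 0.457661 × 100 = 27.9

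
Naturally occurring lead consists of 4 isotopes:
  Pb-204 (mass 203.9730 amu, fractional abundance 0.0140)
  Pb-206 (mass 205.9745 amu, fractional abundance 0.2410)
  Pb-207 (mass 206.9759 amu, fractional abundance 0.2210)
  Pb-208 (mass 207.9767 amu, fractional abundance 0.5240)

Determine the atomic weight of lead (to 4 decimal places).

Ar = Σ fᵢ·mᵢ = 0.0140 × 203.9730 + 0.2410 × 205.9745 + 0.2210 × 206.9759 + 0.5240 × 207.9767
= 2.85562 + 49.63985 + 45.74167 + 108.97979 = 207.21693 amu

207.2169 amu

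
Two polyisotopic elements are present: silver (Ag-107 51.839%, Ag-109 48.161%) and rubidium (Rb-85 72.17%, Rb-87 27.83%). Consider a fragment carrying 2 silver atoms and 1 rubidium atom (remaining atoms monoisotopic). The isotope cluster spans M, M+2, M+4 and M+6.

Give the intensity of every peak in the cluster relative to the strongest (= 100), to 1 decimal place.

Silver pattern (n=2): 0.26872819 : 0.49932362 : 0.23194819
Rubidium pattern (n=1): 0.7217 : 0.2783
Convolve the two distributions (both contribute in 2-u steps):
  M: 0.26872819×0.7217 = 0.193941
  M+2: 0.26872819×0.2783 + 0.49932362×0.7217 = 0.435149
  M+4: 0.49932362×0.2783 + 0.23194819×0.7217 = 0.306359
  M+6: 0.23194819×0.2783 = 0.064551
Scale to base peak (0.435149) = 100: 44.6 : 100.0 : 70.4 : 14.8

44.6 : 100.0 : 70.4 : 14.8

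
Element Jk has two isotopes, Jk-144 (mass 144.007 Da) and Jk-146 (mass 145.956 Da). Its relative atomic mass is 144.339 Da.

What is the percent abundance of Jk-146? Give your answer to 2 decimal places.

17.03%

With x = fraction of Jk-144 (so Jk-146 is 1 − x):
144.007·x + 145.956·(1 − x) = 144.339
(144.007 − 145.956)·x = 144.339 − 145.956
x = -1.617 / -1.949 = 0.82966 → 82.97% Jk-144, 17.03% Jk-146.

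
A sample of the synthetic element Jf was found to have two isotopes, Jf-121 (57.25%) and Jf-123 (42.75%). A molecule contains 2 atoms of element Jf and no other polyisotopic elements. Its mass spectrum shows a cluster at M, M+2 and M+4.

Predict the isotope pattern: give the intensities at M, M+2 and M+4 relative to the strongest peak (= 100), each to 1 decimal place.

Each Jf atom is independently Jf-121 (p = 0.5725) or Jf-123 (q = 0.4275); the cluster is the binomial expansion (p + q)^2.
P(M) = 0.5725^2 = 0.327756
P(M+2) = 2 × 0.5725^1 × 0.4275^1 = 0.489488
P(M+4) = 0.4275^2 = 0.182756
The M+2 peak is largest (0.489488); scaling to 100 gives 67.0 : 100.0 : 37.3.

67.0 : 100.0 : 37.3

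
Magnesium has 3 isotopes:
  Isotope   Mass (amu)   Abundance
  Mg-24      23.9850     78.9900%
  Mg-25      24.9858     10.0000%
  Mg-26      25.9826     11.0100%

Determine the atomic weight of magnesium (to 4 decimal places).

24.3050 amu

Ar = Σ fᵢ·mᵢ = 0.789900 × 23.9850 + 0.100000 × 24.9858 + 0.110100 × 25.9826
= 18.94575 + 2.49858 + 2.86068 = 24.30501 amu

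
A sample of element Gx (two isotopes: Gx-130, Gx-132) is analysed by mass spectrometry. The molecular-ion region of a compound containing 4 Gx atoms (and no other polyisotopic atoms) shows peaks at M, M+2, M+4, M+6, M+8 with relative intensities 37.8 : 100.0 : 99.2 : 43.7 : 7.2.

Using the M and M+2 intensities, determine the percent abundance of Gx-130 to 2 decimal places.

If p is the fraction of Gx that is Gx-130, then I(M+2)/I(M) = [C(4,1)·p^3·(1−p)] / p^4 = 4·(1−p)/p = 100.0/37.8 = 2.6455
(1−p)/p = 2.6455/4 = 0.6614  ⇒  p = 1/(1 + 0.6614) = 0.6019
Gx-130: 60.19%, Gx-132: 39.81%.

60.19%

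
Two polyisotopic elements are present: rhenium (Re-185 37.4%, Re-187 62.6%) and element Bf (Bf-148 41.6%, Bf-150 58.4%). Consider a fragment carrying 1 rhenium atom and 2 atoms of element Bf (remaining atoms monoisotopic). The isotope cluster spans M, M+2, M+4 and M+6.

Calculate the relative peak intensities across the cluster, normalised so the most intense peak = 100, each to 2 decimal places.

14.99 : 67.19 : 100.00 : 49.45

Rhenium pattern (n=1): 0.3740 : 0.6260
Element Bf pattern (n=2): 0.173056 : 0.485888 : 0.341056
Convolve the two distributions (both contribute in 2-u steps):
  M: 0.3740×0.173056 = 0.064723
  M+2: 0.3740×0.485888 + 0.6260×0.173056 = 0.290055
  M+4: 0.3740×0.341056 + 0.6260×0.485888 = 0.431721
  M+6: 0.6260×0.341056 = 0.213501
Scale to base peak (0.431721) = 100: 14.99 : 67.19 : 100.00 : 49.45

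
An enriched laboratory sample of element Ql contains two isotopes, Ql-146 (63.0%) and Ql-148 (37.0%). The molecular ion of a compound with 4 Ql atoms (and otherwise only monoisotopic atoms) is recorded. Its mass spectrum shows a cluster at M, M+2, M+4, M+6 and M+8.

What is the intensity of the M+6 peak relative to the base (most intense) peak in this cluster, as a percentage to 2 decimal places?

Binomial terms of (0.630 + 0.370)^4: M 0.1575, M+2 0.3701, M+4 0.3260, M+6 0.1276, M+8 0.0187 → M+2 is the base peak.
P(M+2) = C(4,1) × 0.630^3 × 0.370^1 = 4 × 0.250047 × 0.3700 = 0.370070 (base)
P(M+6) = C(4,3) × 0.630^1 × 0.370^3 = 4 × 0.6300 × 0.050653 = 0.127646
Relative intensity = 0.127646 / 0.370070 × 100 = 34.49

34.49%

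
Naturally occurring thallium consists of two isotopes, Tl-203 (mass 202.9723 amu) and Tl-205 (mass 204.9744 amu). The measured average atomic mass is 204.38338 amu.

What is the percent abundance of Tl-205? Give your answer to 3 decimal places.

With x = fraction of Tl-203 (so Tl-205 is 1 − x):
202.9723·x + 204.9744·(1 − x) = 204.38338
(202.9723 − 204.9744)·x = 204.38338 − 204.9744
x = -0.59102 / -2.0021 = 0.29520 → 29.520% Tl-203, 70.480% Tl-205.

70.480%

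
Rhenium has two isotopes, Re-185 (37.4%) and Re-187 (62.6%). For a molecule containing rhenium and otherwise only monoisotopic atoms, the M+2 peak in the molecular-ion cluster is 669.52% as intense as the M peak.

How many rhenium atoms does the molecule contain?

4

With n Re atoms, P(M+2)/P(M) = C(n,1)·p^(n−1)q / p^n = n·q/p = n · 0.626/0.374.
n = 6.6952 × 0.374/0.626 = 4.00 ≈ 4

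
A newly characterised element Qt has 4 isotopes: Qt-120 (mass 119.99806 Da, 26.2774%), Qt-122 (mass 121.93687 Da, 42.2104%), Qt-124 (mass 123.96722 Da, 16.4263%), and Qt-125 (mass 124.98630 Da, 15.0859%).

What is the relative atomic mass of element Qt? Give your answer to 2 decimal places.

Weight each isotope mass by its fractional abundance: 0.262774 × 119.99806 + 0.422104 × 121.93687 + 0.164263 × 123.96722 + 0.150859 × 124.98630
= 31.532370 + 51.470041 + 20.363227 + 18.855308 = 122.220946 Da

122.22 Da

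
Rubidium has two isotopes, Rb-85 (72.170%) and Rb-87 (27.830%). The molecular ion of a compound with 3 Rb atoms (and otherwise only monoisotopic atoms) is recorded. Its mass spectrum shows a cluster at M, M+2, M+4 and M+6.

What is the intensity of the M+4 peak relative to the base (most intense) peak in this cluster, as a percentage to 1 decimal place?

Binomial terms of (0.72170 + 0.27830)^3: M 0.3759, M+2 0.4349, M+4 0.1677, M+6 0.0216 → M+2 is the base peak.
P(M+2) = C(3,1) × 0.72170^2 × 0.27830^1 = 3 × 0.52085089 × 0.2783 = 0.434858 (base)
P(M+4) = C(3,2) × 0.72170^1 × 0.27830^2 = 3 × 0.7217 × 0.07745089 = 0.167689
Relative intensity = 0.167689 / 0.434858 × 100 = 38.6

38.6%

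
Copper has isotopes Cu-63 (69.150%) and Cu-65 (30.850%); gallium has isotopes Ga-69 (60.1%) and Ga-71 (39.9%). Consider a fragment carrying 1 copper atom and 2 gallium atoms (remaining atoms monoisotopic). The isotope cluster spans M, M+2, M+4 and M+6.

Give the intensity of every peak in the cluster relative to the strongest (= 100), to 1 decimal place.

Copper pattern (n=1): 0.6915 : 0.3085
Gallium pattern (n=2): 0.361201 : 0.479598 : 0.159201
Convolve the two distributions (both contribute in 2-u steps):
  M: 0.6915×0.361201 = 0.249770
  M+2: 0.6915×0.479598 + 0.3085×0.361201 = 0.443073
  M+4: 0.6915×0.159201 + 0.3085×0.479598 = 0.258043
  M+6: 0.3085×0.159201 = 0.049114
Scale to base peak (0.443073) = 100: 56.4 : 100.0 : 58.2 : 11.1

56.4 : 100.0 : 58.2 : 11.1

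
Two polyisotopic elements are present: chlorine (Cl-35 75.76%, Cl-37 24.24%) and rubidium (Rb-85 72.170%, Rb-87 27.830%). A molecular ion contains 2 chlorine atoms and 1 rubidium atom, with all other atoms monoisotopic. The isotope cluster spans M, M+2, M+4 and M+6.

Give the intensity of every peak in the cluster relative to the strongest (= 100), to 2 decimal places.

Chlorine pattern (n=2): 0.57395776 : 0.36728448 : 0.05875776
Rubidium pattern (n=1): 0.7217 : 0.2783
Convolve the two distributions (both contribute in 2-u steps):
  M: 0.57395776×0.7217 = 0.414225
  M+2: 0.57395776×0.2783 + 0.36728448×0.7217 = 0.424802
  M+4: 0.36728448×0.2783 + 0.05875776×0.7217 = 0.144621
  M+6: 0.05875776×0.2783 = 0.016352
Scale to base peak (0.424802) = 100: 97.51 : 100.00 : 34.04 : 3.85

97.51 : 100.00 : 34.04 : 3.85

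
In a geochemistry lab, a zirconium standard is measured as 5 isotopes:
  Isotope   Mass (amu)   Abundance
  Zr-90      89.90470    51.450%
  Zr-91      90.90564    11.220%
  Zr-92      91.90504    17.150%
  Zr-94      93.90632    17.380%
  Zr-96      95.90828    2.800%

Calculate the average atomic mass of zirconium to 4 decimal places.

The abundance-weighted mean is 0.51450 × 89.90470 + 0.11220 × 90.90564 + 0.17150 × 91.90504 + 0.17380 × 93.90632 + 0.02800 × 95.90828
= 46.255968 + 10.199613 + 15.761714 + 16.320918 + 2.685432 = 91.223645 amu

91.2236 amu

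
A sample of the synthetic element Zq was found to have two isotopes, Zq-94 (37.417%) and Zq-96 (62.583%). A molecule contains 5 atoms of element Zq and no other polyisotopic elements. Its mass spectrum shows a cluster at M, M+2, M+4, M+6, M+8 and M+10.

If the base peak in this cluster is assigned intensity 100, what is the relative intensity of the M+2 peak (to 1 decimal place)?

(0.37417 + 0.62583)^5 gives M 0.0073, M+2 0.0613, M+4 0.2052, M+6 0.3432, M+8 0.2870, M+10 0.0960; the largest is M+6.
P(M+6) = C(5,3) × 0.37417^2 × 0.62583^3 = 10 × 0.14000319 × 0.24511457 = 0.343168 (base)
P(M+2) = C(5,1) × 0.37417^4 × 0.62583^1 = 5 × 0.01960089 × 0.62583 = 0.061334
Relative intensity = 0.061334 / 0.343168 × 100 = 17.9

17.9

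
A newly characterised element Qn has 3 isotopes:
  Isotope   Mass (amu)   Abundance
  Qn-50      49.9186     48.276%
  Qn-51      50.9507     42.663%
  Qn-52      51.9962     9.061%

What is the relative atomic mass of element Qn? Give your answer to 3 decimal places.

50.547 amu

Weight each isotope mass by its fractional abundance: 0.48276 × 49.9186 + 0.42663 × 50.9507 + 0.09061 × 51.9962
= 24.09870 + 21.73710 + 4.71138 = 50.54718 amu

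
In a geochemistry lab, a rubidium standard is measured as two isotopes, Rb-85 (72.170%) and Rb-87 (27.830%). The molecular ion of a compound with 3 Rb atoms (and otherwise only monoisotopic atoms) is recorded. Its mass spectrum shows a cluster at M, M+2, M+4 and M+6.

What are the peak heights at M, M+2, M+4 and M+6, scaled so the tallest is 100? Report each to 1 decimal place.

86.4 : 100.0 : 38.6 : 5.0

Each Rb atom is independently Rb-85 (p = 0.72170) or Rb-87 (q = 0.27830); the cluster is the binomial expansion (p + q)^3.
P(M) = 0.72170^3 = 0.375898
P(M+2) = 3 × 0.72170^2 × 0.27830^1 = 0.434858
P(M+4) = 3 × 0.72170^1 × 0.27830^2 = 0.167689
P(M+6) = 0.27830^3 = 0.021555
The M+2 peak is largest (0.434858); scaling to 100 gives 86.4 : 100.0 : 38.6 : 5.0.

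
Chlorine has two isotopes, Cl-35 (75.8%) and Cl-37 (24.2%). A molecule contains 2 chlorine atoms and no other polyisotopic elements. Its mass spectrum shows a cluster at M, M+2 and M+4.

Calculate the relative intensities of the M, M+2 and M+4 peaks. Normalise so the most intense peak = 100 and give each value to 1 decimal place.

Expanding (0.758 + 0.242)^2:
P(M) = 0.758^2 = 0.574564
P(M+2) = 2 × 0.758^1 × 0.242^1 = 0.366872
P(M+4) = 0.242^2 = 0.058564
The M peak is largest (0.574564); scaling to 100 gives 100.0 : 63.9 : 10.2.

100.0 : 63.9 : 10.2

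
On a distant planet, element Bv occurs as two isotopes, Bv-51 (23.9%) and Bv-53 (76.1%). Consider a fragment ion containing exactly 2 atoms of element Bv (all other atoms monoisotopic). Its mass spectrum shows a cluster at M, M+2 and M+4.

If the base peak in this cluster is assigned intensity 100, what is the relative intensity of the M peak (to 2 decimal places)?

9.86

Term probabilities: M 0.0571, M+2 0.3638, M+4 0.5791. Base peak = M+4.
P(M+4) = C(2,2) × 0.239^0 × 0.761^2 = 1 × 1.0000 × 0.579121 = 0.579121 (base)
P(M) = C(2,0) × 0.239^2 × 0.761^0 = 1 × 0.057121 × 1.0000 = 0.057121
Relative intensity = 0.057121 / 0.579121 × 100 = 9.86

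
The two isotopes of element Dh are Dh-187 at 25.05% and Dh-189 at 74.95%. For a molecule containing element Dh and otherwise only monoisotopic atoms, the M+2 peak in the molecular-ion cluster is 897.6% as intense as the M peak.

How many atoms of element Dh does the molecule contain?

3

With n Dh atoms, P(M+2)/P(M) = C(n,1)·p^(n−1)q / p^n = n·q/p = n · 0.7495/0.2505.
n = 8.976 × 0.2505/0.7495 = 3.00 ≈ 3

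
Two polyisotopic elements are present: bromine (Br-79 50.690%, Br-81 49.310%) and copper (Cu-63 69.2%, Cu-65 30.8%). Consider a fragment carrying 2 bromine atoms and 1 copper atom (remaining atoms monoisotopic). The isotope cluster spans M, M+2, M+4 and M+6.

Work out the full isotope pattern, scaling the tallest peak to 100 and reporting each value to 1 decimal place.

41.8 : 100.0 : 75.8 : 17.6

Bromine pattern (n=2): 0.25694761 : 0.49990478 : 0.24314761
Copper pattern (n=1): 0.6920 : 0.3080
Convolve the two distributions (both contribute in 2-u steps):
  M: 0.25694761×0.6920 = 0.177808
  M+2: 0.25694761×0.3080 + 0.49990478×0.6920 = 0.425074
  M+4: 0.49990478×0.3080 + 0.24314761×0.6920 = 0.322229
  M+6: 0.24314761×0.3080 = 0.074889
Scale to base peak (0.425074) = 100: 41.8 : 100.0 : 75.8 : 17.6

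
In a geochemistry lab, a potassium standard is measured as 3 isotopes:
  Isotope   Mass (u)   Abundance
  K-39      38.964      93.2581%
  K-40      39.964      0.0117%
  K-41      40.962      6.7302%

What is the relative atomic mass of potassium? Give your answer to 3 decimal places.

Average mass = Σ (abundance × isotope mass) = 0.932581 × 38.964 + 0.000117 × 39.964 + 0.067302 × 40.962
= 36.3371 + 0.0047 + 2.7568 = 39.0986 u

39.099 u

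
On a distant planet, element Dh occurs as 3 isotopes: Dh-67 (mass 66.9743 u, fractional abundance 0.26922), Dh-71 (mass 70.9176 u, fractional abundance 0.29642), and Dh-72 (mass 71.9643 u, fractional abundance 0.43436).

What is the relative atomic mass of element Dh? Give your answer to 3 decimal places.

70.311 u

Ar = Σ fᵢ·mᵢ = 0.26922 × 66.9743 + 0.29642 × 70.9176 + 0.43436 × 71.9643
= 18.03082 + 21.02139 + 31.25841 = 70.31062 u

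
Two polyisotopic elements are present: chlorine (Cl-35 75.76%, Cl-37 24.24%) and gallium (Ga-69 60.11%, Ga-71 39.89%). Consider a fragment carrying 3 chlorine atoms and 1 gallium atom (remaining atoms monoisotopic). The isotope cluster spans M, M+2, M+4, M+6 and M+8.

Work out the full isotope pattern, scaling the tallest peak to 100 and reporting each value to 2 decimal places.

Chlorine pattern (n=3): 0.4348304 : 0.41738208 : 0.13354464 : 0.01424288
Gallium pattern (n=1): 0.6011 : 0.3989
Convolve the two distributions (both contribute in 2-u steps):
  M: 0.4348304×0.6011 = 0.261377
  M+2: 0.4348304×0.3989 + 0.41738208×0.6011 = 0.424342
  M+4: 0.41738208×0.3989 + 0.13354464×0.6011 = 0.246767
  M+6: 0.13354464×0.3989 + 0.01424288×0.6011 = 0.061832
  M+8: 0.01424288×0.3989 = 0.005681
Scale to base peak (0.424342) = 100: 61.60 : 100.00 : 58.15 : 14.57 : 1.34

61.60 : 100.00 : 58.15 : 14.57 : 1.34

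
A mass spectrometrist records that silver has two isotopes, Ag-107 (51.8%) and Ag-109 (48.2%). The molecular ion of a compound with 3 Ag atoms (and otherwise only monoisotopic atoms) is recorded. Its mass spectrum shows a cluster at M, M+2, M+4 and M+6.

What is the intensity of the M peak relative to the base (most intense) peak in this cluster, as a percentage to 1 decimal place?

Binomial terms of (0.518 + 0.482)^3: M 0.1390, M+2 0.3880, M+4 0.3610, M+6 0.1120 → M+2 is the base peak.
P(M+2) = C(3,1) × 0.518^2 × 0.482^1 = 3 × 0.268324 × 0.4820 = 0.387997 (base)
P(M) = C(3,0) × 0.518^3 × 0.482^0 = 1 × 0.13899183 × 1.0000 = 0.138992
Relative intensity = 0.138992 / 0.387997 × 100 = 35.8

35.8%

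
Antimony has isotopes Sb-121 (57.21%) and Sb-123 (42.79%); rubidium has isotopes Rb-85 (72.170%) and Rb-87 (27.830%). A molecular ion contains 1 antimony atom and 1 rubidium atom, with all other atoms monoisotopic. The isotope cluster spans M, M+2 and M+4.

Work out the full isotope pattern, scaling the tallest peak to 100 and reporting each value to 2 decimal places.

Antimony pattern (n=1): 0.5721 : 0.4279
Rubidium pattern (n=1): 0.7217 : 0.2783
Convolve the two distributions (both contribute in 2-u steps):
  M: 0.5721×0.7217 = 0.412885
  M+2: 0.5721×0.2783 + 0.4279×0.7217 = 0.468031
  M+4: 0.4279×0.2783 = 0.119085
Scale to base peak (0.468031) = 100: 88.22 : 100.00 : 25.44

88.22 : 100.00 : 25.44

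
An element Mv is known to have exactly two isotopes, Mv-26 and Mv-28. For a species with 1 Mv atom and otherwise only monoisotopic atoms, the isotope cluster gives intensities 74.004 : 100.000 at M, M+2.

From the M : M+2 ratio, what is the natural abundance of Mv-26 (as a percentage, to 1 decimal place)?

If p is the fraction of Mv that is Mv-26, then I(M+2)/I(M) = [C(1,1)·p^0·(1−p)] / p^1 = 1·(1−p)/p = 100.000/74.004 = 1.3513
(1−p)/p = 1.3513/1 = 1.3513  ⇒  p = 1/(1 + 1.3513) = 0.4253
Mv-26: 42.5%, Mv-28: 57.5%.

42.5%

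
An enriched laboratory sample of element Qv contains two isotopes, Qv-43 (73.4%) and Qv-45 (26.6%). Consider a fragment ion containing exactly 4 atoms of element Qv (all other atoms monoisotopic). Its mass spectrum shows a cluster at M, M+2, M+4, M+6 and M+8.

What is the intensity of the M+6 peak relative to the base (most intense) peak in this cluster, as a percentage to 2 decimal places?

Term probabilities: M 0.2903, M+2 0.4208, M+4 0.2287, M+6 0.0553, M+8 0.0050. Base peak = M+2.
P(M+2) = C(4,1) × 0.734^3 × 0.266^1 = 4 × 0.3954469 × 0.2660 = 0.420756 (base)
P(M+6) = C(4,3) × 0.734^1 × 0.266^3 = 4 × 0.7340 × 0.0188211 = 0.055259
Relative intensity = 0.055259 / 0.420756 × 100 = 13.13

13.13%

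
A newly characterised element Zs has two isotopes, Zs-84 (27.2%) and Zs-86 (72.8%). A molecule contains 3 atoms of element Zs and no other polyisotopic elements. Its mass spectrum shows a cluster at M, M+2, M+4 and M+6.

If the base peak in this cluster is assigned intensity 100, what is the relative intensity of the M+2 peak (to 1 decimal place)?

Term probabilities: M 0.0201, M+2 0.1616, M+4 0.4325, M+6 0.3858. Base peak = M+4.
P(M+4) = C(3,2) × 0.272^1 × 0.728^2 = 3 × 0.2720 × 0.529984 = 0.432467 (base)
P(M+2) = C(3,1) × 0.272^2 × 0.728^1 = 3 × 0.073984 × 0.7280 = 0.161581
Relative intensity = 0.161581 / 0.432467 × 100 = 37.4

37.4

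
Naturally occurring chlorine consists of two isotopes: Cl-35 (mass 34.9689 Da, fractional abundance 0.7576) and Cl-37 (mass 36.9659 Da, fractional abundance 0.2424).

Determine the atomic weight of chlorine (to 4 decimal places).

35.4530 Da

Ar = Σ fᵢ·mᵢ = 0.7576 × 34.9689 + 0.2424 × 36.9659
= 26.49244 + 8.96053 = 35.45297 Da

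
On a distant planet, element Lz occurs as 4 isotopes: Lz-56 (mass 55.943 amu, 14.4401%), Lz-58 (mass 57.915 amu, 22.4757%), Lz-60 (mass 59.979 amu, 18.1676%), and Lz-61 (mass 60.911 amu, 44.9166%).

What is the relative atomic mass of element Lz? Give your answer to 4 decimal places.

The abundance-weighted mean is 0.144401 × 55.943 + 0.224757 × 57.915 + 0.181676 × 59.979 + 0.449166 × 60.911
= 8.07823 + 13.01680 + 10.89674 + 27.35915 = 59.35092 amu

59.3509 amu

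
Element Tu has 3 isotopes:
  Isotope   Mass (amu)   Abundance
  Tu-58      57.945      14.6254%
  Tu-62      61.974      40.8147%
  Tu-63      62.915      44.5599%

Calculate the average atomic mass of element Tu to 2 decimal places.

Weight each isotope mass by its fractional abundance: 0.146254 × 57.945 + 0.408147 × 61.974 + 0.445599 × 62.915
= 8.4747 + 25.2945 + 28.0349 = 61.8041 amu

61.80 amu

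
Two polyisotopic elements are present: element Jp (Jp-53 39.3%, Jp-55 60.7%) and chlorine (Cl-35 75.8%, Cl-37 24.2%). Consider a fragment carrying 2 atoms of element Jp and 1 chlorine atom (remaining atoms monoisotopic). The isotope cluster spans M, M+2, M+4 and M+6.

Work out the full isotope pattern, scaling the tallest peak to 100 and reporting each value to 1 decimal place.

29.3 : 100.0 : 98.9 : 22.3

Element Jp pattern (n=2): 0.154449 : 0.477102 : 0.368449
Chlorine pattern (n=1): 0.7580 : 0.2420
Convolve the two distributions (both contribute in 2-u steps):
  M: 0.154449×0.7580 = 0.117072
  M+2: 0.154449×0.2420 + 0.477102×0.7580 = 0.399020
  M+4: 0.477102×0.2420 + 0.368449×0.7580 = 0.394743
  M+6: 0.368449×0.2420 = 0.089165
Scale to base peak (0.399020) = 100: 29.3 : 100.0 : 98.9 : 22.3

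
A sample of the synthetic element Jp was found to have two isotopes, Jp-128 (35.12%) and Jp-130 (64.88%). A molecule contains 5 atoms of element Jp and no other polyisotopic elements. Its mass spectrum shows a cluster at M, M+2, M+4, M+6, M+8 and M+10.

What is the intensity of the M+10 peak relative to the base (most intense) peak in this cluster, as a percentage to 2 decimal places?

Binomial terms of (0.3512 + 0.6488)^5: M 0.0053, M+2 0.0494, M+4 0.1823, M+6 0.3369, M+8 0.3111, M+10 0.1150 → M+6 is the base peak.
P(M+6) = C(5,3) × 0.3512^2 × 0.6488^3 = 10 × 0.12334144 × 0.27310681 = 0.336854 (base)
P(M+10) = C(5,5) × 0.3512^0 × 0.6488^5 = 1 × 1.0000 × 0.11496197 = 0.114962
Relative intensity = 0.114962 / 0.336854 × 100 = 34.13

34.13%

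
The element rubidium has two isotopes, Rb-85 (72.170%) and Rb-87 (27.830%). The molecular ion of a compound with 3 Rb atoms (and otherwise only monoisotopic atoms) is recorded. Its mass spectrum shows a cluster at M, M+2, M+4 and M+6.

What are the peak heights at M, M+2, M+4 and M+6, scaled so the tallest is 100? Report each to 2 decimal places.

86.44 : 100.00 : 38.56 : 4.96

Expanding (0.72170 + 0.27830)^3:
P(M) = 0.72170^3 = 0.375898
P(M+2) = 3 × 0.72170^2 × 0.27830^1 = 0.434858
P(M+4) = 3 × 0.72170^1 × 0.27830^2 = 0.167689
P(M+6) = 0.27830^3 = 0.021555
The M+2 peak is largest (0.434858); scaling to 100 gives 86.44 : 100.00 : 38.56 : 4.96.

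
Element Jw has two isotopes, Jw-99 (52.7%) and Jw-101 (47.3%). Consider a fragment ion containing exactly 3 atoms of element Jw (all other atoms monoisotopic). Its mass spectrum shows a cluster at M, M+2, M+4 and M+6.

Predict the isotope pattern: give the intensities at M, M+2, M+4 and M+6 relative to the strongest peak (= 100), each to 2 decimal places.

Expanding (0.527 + 0.473)^3:
P(M) = 0.527^3 = 0.146363
P(M+2) = 3 × 0.527^2 × 0.473^1 = 0.394097
P(M+4) = 3 × 0.527^1 × 0.473^2 = 0.353716
P(M+6) = 0.473^3 = 0.105824
The M+2 peak is largest (0.394097); scaling to 100 gives 37.14 : 100.00 : 89.75 : 26.85.

37.14 : 100.00 : 89.75 : 26.85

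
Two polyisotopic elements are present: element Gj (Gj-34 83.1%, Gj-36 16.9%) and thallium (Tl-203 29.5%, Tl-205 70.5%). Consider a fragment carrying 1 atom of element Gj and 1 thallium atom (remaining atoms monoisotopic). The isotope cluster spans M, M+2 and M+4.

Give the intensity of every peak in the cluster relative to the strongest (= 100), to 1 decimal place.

38.6 : 100.0 : 18.7

Element Gj pattern (n=1): 0.8310 : 0.1690
Thallium pattern (n=1): 0.2950 : 0.7050
Convolve the two distributions (both contribute in 2-u steps):
  M: 0.8310×0.2950 = 0.245145
  M+2: 0.8310×0.7050 + 0.1690×0.2950 = 0.635710
  M+4: 0.1690×0.7050 = 0.119145
Scale to base peak (0.635710) = 100: 38.6 : 100.0 : 18.7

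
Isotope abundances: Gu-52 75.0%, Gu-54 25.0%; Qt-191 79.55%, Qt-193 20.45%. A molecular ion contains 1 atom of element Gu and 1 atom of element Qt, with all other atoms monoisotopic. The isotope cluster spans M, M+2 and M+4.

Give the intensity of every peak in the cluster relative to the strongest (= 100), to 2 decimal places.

100.00 : 59.04 : 8.57

Element Gu pattern (n=1): 0.7500 : 0.2500
Element Qt pattern (n=1): 0.7955 : 0.2045
Convolve the two distributions (both contribute in 2-u steps):
  M: 0.7500×0.7955 = 0.596625
  M+2: 0.7500×0.2045 + 0.2500×0.7955 = 0.352250
  M+4: 0.2500×0.2045 = 0.051125
Scale to base peak (0.596625) = 100: 100.00 : 59.04 : 8.57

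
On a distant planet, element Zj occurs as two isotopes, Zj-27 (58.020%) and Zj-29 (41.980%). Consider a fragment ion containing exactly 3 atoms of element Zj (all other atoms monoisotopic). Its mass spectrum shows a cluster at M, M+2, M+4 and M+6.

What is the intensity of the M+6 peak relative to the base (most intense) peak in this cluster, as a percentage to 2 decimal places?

(0.58020 + 0.41980)^3 gives M 0.1953, M+2 0.4240, M+4 0.3067, M+6 0.0740; the largest is M+2.
P(M+2) = C(3,1) × 0.58020^2 × 0.41980^1 = 3 × 0.33663204 × 0.4198 = 0.423954 (base)
P(M+6) = C(3,3) × 0.58020^0 × 0.41980^3 = 1 × 1.0000 × 0.07398221 = 0.073982
Relative intensity = 0.073982 / 0.423954 × 100 = 17.45

17.45%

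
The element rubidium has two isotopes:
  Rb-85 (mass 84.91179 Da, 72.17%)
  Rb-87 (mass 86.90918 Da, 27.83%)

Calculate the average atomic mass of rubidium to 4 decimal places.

85.4677 Da

The abundance-weighted mean is 0.7217 × 84.91179 + 0.2783 × 86.90918
= 61.280839 + 24.186825 = 85.467664 Da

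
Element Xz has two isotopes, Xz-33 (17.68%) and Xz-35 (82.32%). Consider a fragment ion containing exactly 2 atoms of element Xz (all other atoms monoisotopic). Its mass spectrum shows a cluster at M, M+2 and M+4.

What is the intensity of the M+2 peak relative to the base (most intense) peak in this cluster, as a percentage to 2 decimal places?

Term probabilities: M 0.0313, M+2 0.2911, M+4 0.6777. Base peak = M+4.
P(M+4) = C(2,2) × 0.1768^0 × 0.8232^2 = 1 × 1.0000 × 0.67765824 = 0.677658 (base)
P(M+2) = C(2,1) × 0.1768^1 × 0.8232^1 = 2 × 0.1768 × 0.8232 = 0.291084
Relative intensity = 0.291084 / 0.677658 × 100 = 42.95

42.95%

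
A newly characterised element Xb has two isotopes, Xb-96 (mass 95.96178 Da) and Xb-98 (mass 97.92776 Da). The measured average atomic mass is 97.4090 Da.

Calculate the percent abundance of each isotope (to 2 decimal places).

With x = fraction of Xb-96 (so Xb-98 is 1 − x):
95.96178·x + 97.92776·(1 − x) = 97.4090
(95.96178 − 97.92776)·x = 97.4090 − 97.92776
x = -0.51876 / -1.96598 = 0.26387 → 26.39% Xb-96, 73.61% Xb-98.

Xb-96: 26.39%, Xb-98: 73.61%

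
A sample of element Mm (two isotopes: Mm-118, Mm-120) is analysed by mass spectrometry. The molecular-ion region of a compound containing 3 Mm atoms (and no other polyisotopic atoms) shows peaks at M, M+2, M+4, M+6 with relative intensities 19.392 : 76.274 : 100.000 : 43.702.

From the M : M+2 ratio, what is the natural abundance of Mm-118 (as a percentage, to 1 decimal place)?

43.3%

If p is the fraction of Mm that is Mm-118, then I(M+2)/I(M) = [C(3,1)·p^2·(1−p)] / p^3 = 3·(1−p)/p = 76.274/19.392 = 3.9333
(1−p)/p = 3.9333/3 = 1.3111  ⇒  p = 1/(1 + 1.3111) = 0.4327
Mm-118: 43.3%, Mm-120: 56.7%.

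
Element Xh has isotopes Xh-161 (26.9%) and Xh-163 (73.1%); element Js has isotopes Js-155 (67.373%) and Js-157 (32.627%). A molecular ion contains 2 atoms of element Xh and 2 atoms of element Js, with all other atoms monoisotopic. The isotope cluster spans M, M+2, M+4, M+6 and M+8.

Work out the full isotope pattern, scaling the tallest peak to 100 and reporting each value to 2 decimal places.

7.76 : 49.70 : 100.00 : 65.41 : 13.44

Element Xh pattern (n=2): 0.072361 : 0.393278 : 0.534361
Element Js pattern (n=2): 0.45391211 : 0.43963577 : 0.10645211
Convolve the two distributions (both contribute in 2-u steps):
  M: 0.072361×0.45391211 = 0.032846
  M+2: 0.072361×0.43963577 + 0.393278×0.45391211 = 0.210326
  M+4: 0.072361×0.10645211 + 0.393278×0.43963577 + 0.534361×0.45391211 = 0.423155
  M+6: 0.393278×0.10645211 + 0.534361×0.43963577 = 0.276789
  M+8: 0.534361×0.10645211 = 0.056884
Scale to base peak (0.423155) = 100: 7.76 : 49.70 : 100.00 : 65.41 : 13.44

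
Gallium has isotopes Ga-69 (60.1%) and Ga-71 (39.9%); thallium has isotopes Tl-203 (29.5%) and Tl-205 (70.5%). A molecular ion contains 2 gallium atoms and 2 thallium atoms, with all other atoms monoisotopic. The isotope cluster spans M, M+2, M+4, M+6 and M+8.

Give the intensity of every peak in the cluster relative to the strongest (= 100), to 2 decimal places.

Gallium pattern (n=2): 0.361201 : 0.479598 : 0.159201
Thallium pattern (n=2): 0.087025 : 0.41595 : 0.497025
Convolve the two distributions (both contribute in 2-u steps):
  M: 0.361201×0.087025 = 0.031434
  M+2: 0.361201×0.41595 + 0.479598×0.087025 = 0.191979
  M+4: 0.361201×0.497025 + 0.479598×0.41595 + 0.159201×0.087025 = 0.392869
  M+6: 0.479598×0.497025 + 0.159201×0.41595 = 0.304592
  M+8: 0.159201×0.497025 = 0.079127
Scale to base peak (0.392869) = 100: 8.00 : 48.87 : 100.00 : 77.53 : 20.14

8.00 : 48.87 : 100.00 : 77.53 : 20.14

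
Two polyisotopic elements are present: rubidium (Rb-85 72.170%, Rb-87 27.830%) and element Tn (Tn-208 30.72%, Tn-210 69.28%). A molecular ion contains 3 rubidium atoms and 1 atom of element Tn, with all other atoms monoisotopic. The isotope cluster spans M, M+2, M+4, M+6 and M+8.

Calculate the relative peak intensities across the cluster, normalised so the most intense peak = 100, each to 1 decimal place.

29.3 : 100.0 : 89.5 : 31.2 : 3.8

Rubidium pattern (n=3): 0.37589809 : 0.43485841 : 0.16768892 : 0.02155458
Element Tn pattern (n=1): 0.3072 : 0.6928
Convolve the two distributions (both contribute in 2-u steps):
  M: 0.37589809×0.3072 = 0.115476
  M+2: 0.37589809×0.6928 + 0.43485841×0.3072 = 0.394011
  M+4: 0.43485841×0.6928 + 0.16768892×0.3072 = 0.352784
  M+6: 0.16768892×0.6928 + 0.02155458×0.3072 = 0.122796
  M+8: 0.02155458×0.6928 = 0.014933
Scale to base peak (0.394011) = 100: 29.3 : 100.0 : 89.5 : 31.2 : 3.8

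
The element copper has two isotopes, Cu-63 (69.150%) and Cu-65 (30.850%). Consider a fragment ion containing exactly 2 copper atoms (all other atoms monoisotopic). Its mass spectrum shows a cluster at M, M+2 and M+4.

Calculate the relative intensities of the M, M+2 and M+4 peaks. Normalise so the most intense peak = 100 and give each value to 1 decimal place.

100.0 : 89.2 : 19.9

Expanding (0.69150 + 0.30850)^2:
P(M) = 0.69150^2 = 0.478172
P(M+2) = 2 × 0.69150^1 × 0.30850^1 = 0.426656
P(M+4) = 0.30850^2 = 0.095172
The M peak is largest (0.478172); scaling to 100 gives 100.0 : 89.2 : 19.9.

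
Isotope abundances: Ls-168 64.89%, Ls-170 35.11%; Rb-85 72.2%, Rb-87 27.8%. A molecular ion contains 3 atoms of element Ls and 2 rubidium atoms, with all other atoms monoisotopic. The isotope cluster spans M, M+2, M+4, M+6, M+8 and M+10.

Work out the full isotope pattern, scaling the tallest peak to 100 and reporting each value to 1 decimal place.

Element Ls pattern (n=3): 0.27323311 : 0.44351431 : 0.23997206 : 0.04328052
Rubidium pattern (n=2): 0.521284 : 0.401432 : 0.077284
Convolve the two distributions (both contribute in 2-u steps):
  M: 0.27323311×0.521284 = 0.142432
  M+2: 0.27323311×0.401432 + 0.44351431×0.521284 = 0.340881
  M+4: 0.27323311×0.077284 + 0.44351431×0.401432 + 0.23997206×0.521284 = 0.324251
  M+6: 0.44351431×0.077284 + 0.23997206×0.401432 + 0.04328052×0.521284 = 0.153170
  M+8: 0.23997206×0.077284 + 0.04328052×0.401432 = 0.035920
  M+10: 0.04328052×0.077284 = 0.003345
Scale to base peak (0.340881) = 100: 41.8 : 100.0 : 95.1 : 44.9 : 10.5 : 1.0

41.8 : 100.0 : 95.1 : 44.9 : 10.5 : 1.0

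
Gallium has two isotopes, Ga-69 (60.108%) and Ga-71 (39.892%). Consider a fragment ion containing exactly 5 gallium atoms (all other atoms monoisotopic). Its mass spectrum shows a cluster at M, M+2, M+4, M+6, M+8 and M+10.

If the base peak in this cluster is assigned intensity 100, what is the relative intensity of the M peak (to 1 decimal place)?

22.7

Term probabilities: M 0.0785, M+2 0.2604, M+4 0.3456, M+6 0.2294, M+8 0.0761, M+10 0.0101. Base peak = M+4.
P(M+4) = C(5,2) × 0.60108^3 × 0.39892^2 = 10 × 0.2171685 × 0.15913717 = 0.345596 (base)
P(M) = C(5,0) × 0.60108^5 × 0.39892^0 = 1 × 0.07846236 × 1.0000 = 0.078462
Relative intensity = 0.078462 / 0.345596 × 100 = 22.7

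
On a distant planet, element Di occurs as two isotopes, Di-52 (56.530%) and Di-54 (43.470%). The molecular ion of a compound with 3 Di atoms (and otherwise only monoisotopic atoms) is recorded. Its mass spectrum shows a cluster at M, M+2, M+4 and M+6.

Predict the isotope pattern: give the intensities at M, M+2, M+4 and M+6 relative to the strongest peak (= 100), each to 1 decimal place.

Each Di atom is independently Di-52 (p = 0.56530) or Di-54 (q = 0.43470); the cluster is the binomial expansion (p + q)^3.
P(M) = 0.56530^3 = 0.180650
P(M+2) = 3 × 0.56530^2 × 0.43470^1 = 0.416744
P(M+4) = 3 × 0.56530^1 × 0.43470^2 = 0.320464
P(M+6) = 0.43470^3 = 0.082143
The M+2 peak is largest (0.416744); scaling to 100 gives 43.3 : 100.0 : 76.9 : 19.7.

43.3 : 100.0 : 76.9 : 19.7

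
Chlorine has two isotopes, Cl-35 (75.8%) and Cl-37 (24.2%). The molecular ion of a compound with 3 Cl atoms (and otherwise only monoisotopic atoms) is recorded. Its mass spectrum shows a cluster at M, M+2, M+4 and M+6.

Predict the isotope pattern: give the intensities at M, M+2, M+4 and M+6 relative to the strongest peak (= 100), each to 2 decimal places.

Expanding (0.758 + 0.242)^3:
P(M) = 0.758^3 = 0.435520
P(M+2) = 3 × 0.758^2 × 0.242^1 = 0.417133
P(M+4) = 3 × 0.758^1 × 0.242^2 = 0.133175
P(M+6) = 0.242^3 = 0.014172
The M peak is largest (0.435520); scaling to 100 gives 100.00 : 95.78 : 30.58 : 3.25.

100.00 : 95.78 : 30.58 : 3.25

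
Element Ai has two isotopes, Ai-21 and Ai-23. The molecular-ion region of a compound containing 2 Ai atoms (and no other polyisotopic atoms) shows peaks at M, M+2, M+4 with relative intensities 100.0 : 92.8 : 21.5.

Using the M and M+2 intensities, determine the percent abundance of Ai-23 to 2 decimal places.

31.69%

Write p for the Ai-21 fraction. I(M+2)/I(M) = [C(2,1)·p^1·(1−p)] / p^2 = 2·(1−p)/p = 92.8/100.0 = 0.9280
(1−p)/p = 0.9280/2 = 0.4640  ⇒  p = 1/(1 + 0.4640) = 0.6831
Ai-21: 68.31%, Ai-23: 31.69%.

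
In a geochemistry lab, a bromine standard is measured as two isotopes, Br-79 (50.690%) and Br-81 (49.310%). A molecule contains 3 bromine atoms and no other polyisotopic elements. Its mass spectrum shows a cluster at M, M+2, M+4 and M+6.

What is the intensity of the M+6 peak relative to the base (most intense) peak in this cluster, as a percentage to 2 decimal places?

Binomial terms of (0.50690 + 0.49310)^3: M 0.1302, M+2 0.3801, M+4 0.3698, M+6 0.1199 → M+2 is the base peak.
P(M+2) = C(3,1) × 0.50690^2 × 0.49310^1 = 3 × 0.25694761 × 0.4931 = 0.380103 (base)
P(M+6) = C(3,3) × 0.50690^0 × 0.49310^3 = 1 × 1.0000 × 0.11989609 = 0.119896
Relative intensity = 0.119896 / 0.380103 × 100 = 31.54

31.54%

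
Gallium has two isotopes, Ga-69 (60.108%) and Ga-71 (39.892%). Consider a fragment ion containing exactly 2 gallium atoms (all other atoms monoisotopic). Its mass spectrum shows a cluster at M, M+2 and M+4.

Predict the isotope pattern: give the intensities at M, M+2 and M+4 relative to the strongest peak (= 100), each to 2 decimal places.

75.34 : 100.00 : 33.18

Each Ga atom is independently Ga-69 (p = 0.60108) or Ga-71 (q = 0.39892); the cluster is the binomial expansion (p + q)^2.
P(M) = 0.60108^2 = 0.361297
P(M+2) = 2 × 0.60108^1 × 0.39892^1 = 0.479566
P(M+4) = 0.39892^2 = 0.159137
The M+2 peak is largest (0.479566); scaling to 100 gives 75.34 : 100.00 : 33.18.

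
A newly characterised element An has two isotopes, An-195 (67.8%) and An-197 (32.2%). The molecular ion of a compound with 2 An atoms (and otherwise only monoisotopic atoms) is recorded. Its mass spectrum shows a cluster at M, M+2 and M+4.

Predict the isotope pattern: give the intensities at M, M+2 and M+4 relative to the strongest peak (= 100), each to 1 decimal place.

Each An atom is independently An-195 (p = 0.678) or An-197 (q = 0.322); the cluster is the binomial expansion (p + q)^2.
P(M) = 0.678^2 = 0.459684
P(M+2) = 2 × 0.678^1 × 0.322^1 = 0.436632
P(M+4) = 0.322^2 = 0.103684
The M peak is largest (0.459684); scaling to 100 gives 100.0 : 95.0 : 22.6.

100.0 : 95.0 : 22.6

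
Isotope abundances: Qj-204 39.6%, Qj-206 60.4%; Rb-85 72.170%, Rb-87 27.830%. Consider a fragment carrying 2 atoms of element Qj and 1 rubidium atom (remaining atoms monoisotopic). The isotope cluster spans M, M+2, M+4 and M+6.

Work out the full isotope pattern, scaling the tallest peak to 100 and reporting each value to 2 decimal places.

28.55 : 98.10 : 100.00 : 25.61

Element Qj pattern (n=2): 0.156816 : 0.478368 : 0.364816
Rubidium pattern (n=1): 0.7217 : 0.2783
Convolve the two distributions (both contribute in 2-u steps):
  M: 0.156816×0.7217 = 0.113174
  M+2: 0.156816×0.2783 + 0.478368×0.7217 = 0.388880
  M+4: 0.478368×0.2783 + 0.364816×0.7217 = 0.396418
  M+6: 0.364816×0.2783 = 0.101528
Scale to base peak (0.396418) = 100: 28.55 : 98.10 : 100.00 : 25.61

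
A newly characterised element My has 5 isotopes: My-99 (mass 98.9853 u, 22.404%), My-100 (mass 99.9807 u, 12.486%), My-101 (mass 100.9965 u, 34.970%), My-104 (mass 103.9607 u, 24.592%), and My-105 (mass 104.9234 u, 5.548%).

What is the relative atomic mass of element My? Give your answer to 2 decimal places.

The abundance-weighted mean is 0.22404 × 98.9853 + 0.12486 × 99.9807 + 0.34970 × 100.9965 + 0.24592 × 103.9607 + 0.05548 × 104.9234
= 22.17667 + 12.48359 + 35.31848 + 25.56602 + 5.82115 = 101.36591 u

101.37 u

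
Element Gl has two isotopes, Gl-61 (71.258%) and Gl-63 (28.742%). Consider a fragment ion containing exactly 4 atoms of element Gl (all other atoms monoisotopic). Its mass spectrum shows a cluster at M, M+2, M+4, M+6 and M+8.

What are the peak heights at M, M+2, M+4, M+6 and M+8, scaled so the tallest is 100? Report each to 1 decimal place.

Expanding (0.71258 + 0.28742)^4:
P(M) = 0.71258^4 = 0.257831
P(M+2) = 4 × 0.71258^3 × 0.28742^1 = 0.415985
P(M+4) = 6 × 0.71258^2 × 0.28742^2 = 0.251682
P(M+6) = 4 × 0.71258^1 × 0.28742^3 = 0.067678
P(M+8) = 0.28742^4 = 0.006824
The M+2 peak is largest (0.415985); scaling to 100 gives 62.0 : 100.0 : 60.5 : 16.3 : 1.6.

62.0 : 100.0 : 60.5 : 16.3 : 1.6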